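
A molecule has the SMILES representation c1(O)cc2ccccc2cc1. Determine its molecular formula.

C10H8O

Atom tally by fragment:
  naphthalene ring system core → C:10 H:8
  (− 1 ring H displaced by substituents)
  + OH → O:1 H:1
Element totals:
  C: 10
  H: 8
  O: 1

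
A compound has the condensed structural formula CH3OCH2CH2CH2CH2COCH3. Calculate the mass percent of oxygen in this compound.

Atom tally by fragment:
  CH3OCH2 → C:2 H:5 O:1
  CH2 → C:1 H:2
  CH2 → C:1 H:2
  CH2COCH3 → C:3 H:5 O:1
Element totals:
  C: 7
  H: 14
  O: 2
Molecular formula: C7H14O2.
Molar mass = 130.187 g/mol.
Mass from O: 2 × 15.999 = 31.998 g/mol.
%O = 31.998 / 130.187 × 100 = 24.58%.

24.58%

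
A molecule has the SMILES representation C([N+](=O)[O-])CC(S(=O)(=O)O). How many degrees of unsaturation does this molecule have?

1

Atom tally by fragment:
  O2NCH2 → C:1 H:2 N:1 O:2
  CH2 → C:1 H:2
  CH2SO3H → C:1 H:3 S:1 O:3
Element totals:
  C: 3
  H: 7
  N: 1
  O: 5
  S: 1
Molecular formula: C3H7NO5S.
DoU = (2C + 2 + N − H − X) / 2 = (2·3 + 2 + 1 − 7 − 0) / 2 = 1.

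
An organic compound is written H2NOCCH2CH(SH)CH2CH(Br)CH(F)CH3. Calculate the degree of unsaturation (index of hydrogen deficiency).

1

Atom tally by fragment:
  H2NOCCH2 → C:2 H:4 O:1 N:1
  CH(SH) → C:1 H:2 S:1
  CH2 → C:1 H:2
  CH(Br) → C:1 H:1 Br:1
  CH(F) → C:1 H:1 F:1
  CH3 → C:1 H:3
Element totals:
  C: 7
  H: 13
  Br: 1
  F: 1
  N: 1
  O: 1
  S: 1
Molecular formula: C7H13BrFNOS.
DoU = (2C + 2 + N − H − X) / 2 = (2·7 + 2 + 1 − 13 − 2) / 2 = 1.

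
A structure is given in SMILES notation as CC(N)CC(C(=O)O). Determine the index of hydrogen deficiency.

1

Atom tally by fragment:
  CH3 → C:1 H:3
  CH(NH2) → C:1 H:3 N:1
  CH2 → C:1 H:2
  CH2COOH → C:2 H:3 O:2
Element totals:
  C: 5
  H: 11
  N: 1
  O: 2
Molecular formula: C5H11NO2.
DoU = (2C + 2 + N − H − X) / 2 = (2·5 + 2 + 1 − 11 − 0) / 2 = 1.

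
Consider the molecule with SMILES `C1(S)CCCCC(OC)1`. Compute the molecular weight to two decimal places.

146.25 g/mol

Atom tally by fragment:
  cyclohexane ring core → C:6 H:12
  (− 2 ring H displaced by substituents)
  + SH → S:1 H:1
  + OCH3 → C:1 H:3 O:1
Element totals:
  C: 7
  H: 14
  O: 1
  S: 1
Molecular formula: C7H14OS.
  M = 7(12.011) + 14(1.008) + 15.999 + 32.06
    = 84.077 + 14.112 + 15.999 + 32.060 = 146.248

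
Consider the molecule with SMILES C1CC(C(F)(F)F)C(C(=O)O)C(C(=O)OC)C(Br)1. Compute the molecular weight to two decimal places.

333.10 g/mol

Atom tally by fragment:
  cyclohexane ring core → C:6 H:12
  (− 4 ring H displaced by substituents)
  + CF3 → C:1 F:3
  + COOH → C:1 H:1 O:2
  + COOCH3 → C:2 H:3 O:2
  + Br → Br:1
Element totals:
  C: 10
  H: 12
  Br: 1
  F: 3
  O: 4
Molecular formula: C10H12BrF3O4.
  M = 10(12.011) + 12(1.008) + 79.904 + 3(18.998) + 4(15.999)
    = 120.110 + 12.096 + 79.904 + 56.994 + 63.996 = 333.100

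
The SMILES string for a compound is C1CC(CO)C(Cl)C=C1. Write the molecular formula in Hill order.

Atom tally by fragment:
  cyclohexene ring core → C:6 H:10
  (− 2 ring H displaced by substituents)
  + CH2OH → C:1 H:3 O:1
  + Cl → Cl:1
Element totals:
  C: 7
  H: 11
  Cl: 1
  O: 1

C7H11ClO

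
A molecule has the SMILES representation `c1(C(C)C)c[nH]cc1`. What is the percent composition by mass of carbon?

77.01%

Atom tally by fragment:
  pyrrole ring core → C:4 H:5 N:1
  (− 1 ring H displaced by substituents)
  + CH(CH3)2 → C:3 H:7
Element totals:
  C: 7
  H: 11
  N: 1
Molecular formula: C7H11N.
Molar mass = 109.172 g/mol.
Mass from C: 7 × 12.011 = 84.077 g/mol.
%C = 84.077 / 109.172 × 100 = 77.01%.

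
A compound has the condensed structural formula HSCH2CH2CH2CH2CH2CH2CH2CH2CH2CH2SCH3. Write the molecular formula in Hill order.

C11H24S2

Atom tally by fragment:
  HSCH2 → C:1 H:3 S:1
  CH2 → C:1 H:2
  CH2 → C:1 H:2
  CH2 → C:1 H:2
  CH2 → C:1 H:2
  CH2 → C:1 H:2
  CH2 → C:1 H:2
  CH2 → C:1 H:2
  CH2 → C:1 H:2
  CH2SCH3 → C:2 H:5 S:1
Element totals:
  C: 11
  H: 24
  S: 2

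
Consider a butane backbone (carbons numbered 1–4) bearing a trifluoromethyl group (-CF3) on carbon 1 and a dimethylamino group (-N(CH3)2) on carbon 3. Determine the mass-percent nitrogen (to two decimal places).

Atom tally by fragment:
  F3CCH2 → C:2 H:2 F:3
  CH2 → C:1 H:2
  CH(N(CH3)2) → C:3 H:7 N:1
  CH3 → C:1 H:3
Element totals:
  C: 7
  H: 14
  F: 3
  N: 1
Molecular formula: C7H14F3N.
Molar mass = 169.190 g/mol.
Mass from N: 1 × 14.007 = 14.007 g/mol.
%N = 14.007 / 169.190 × 100 = 8.28%.

8.28%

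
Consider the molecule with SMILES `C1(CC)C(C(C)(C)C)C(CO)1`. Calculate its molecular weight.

156.27 g/mol

Atom tally by fragment:
  cyclopropane ring core → C:3 H:6
  (− 3 ring H displaced by substituents)
  + C2H5 → C:2 H:5
  + C(CH3)3 → C:4 H:9
  + CH2OH → C:1 H:3 O:1
Element totals:
  C: 10
  H: 20
  O: 1
Molecular formula: C10H20O.
  M = 10(12.011) + 20(1.008) + 15.999
    = 120.110 + 20.160 + 15.999 = 156.269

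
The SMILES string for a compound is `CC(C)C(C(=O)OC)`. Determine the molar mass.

116.16 g/mol

Atom tally by fragment:
  CH3 → C:1 H:3
  CH(CH3) → C:2 H:4
  CH2COOCH3 → C:3 H:5 O:2
Element totals:
  C: 6
  H: 12
  O: 2
Molecular formula: C6H12O2.
  M = 6(12.011) + 12(1.008) + 2(15.999)
    = 72.066 + 12.096 + 31.998 = 116.160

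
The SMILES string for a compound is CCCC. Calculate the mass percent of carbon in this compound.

82.66%

Atom tally by fragment:
  CH3 → C:1 H:3
  CH2 → C:1 H:2
  CH2 → C:1 H:2
  CH3 → C:1 H:3
Element totals:
  C: 4
  H: 10
Molecular formula: C4H10.
Molar mass = 58.124 g/mol.
Mass from C: 4 × 12.011 = 48.044 g/mol.
%C = 48.044 / 58.124 × 100 = 82.66%.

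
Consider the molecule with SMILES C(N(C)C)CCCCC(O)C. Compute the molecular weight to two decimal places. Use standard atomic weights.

159.27 g/mol

Atom tally by fragment:
  (CH3)2NCH2 → C:3 H:8 N:1
  CH2 → C:1 H:2
  CH2 → C:1 H:2
  CH2 → C:1 H:2
  CH2 → C:1 H:2
  CH(OH) → C:1 H:2 O:1
  CH3 → C:1 H:3
Element totals:
  C: 9
  H: 21
  N: 1
  O: 1
Molecular formula: C9H21NO.
  M = 9(12.011) + 21(1.008) + 14.007 + 15.999
    = 108.099 + 21.168 + 14.007 + 15.999 = 159.273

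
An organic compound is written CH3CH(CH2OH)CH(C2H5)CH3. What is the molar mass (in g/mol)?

116.20 g/mol

Element totals:
  C: 7
  H: 16
  O: 1
Molecular formula: C7H16O.
  M = 7(12.011) + 16(1.008) + 15.999
    = 84.077 + 16.128 + 15.999 = 116.204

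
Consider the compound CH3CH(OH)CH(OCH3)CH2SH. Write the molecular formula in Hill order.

C5H12O2S

Element totals:
  C: 5
  H: 12
  O: 2
  S: 1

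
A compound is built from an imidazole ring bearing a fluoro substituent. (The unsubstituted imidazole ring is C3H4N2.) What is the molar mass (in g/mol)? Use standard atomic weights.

Atom tally by fragment:
  imidazole ring core → C:3 H:4 N:2
  (− 1 ring H displaced by substituents)
  + F → F:1
Element totals:
  C: 3
  H: 3
  F: 1
  N: 2
Molecular formula: C3H3FN2.
  M = 3(12.011) + 3(1.008) + 18.998 + 2(14.007)
    = 36.033 + 3.024 + 18.998 + 28.014 = 86.069

86.07 g/mol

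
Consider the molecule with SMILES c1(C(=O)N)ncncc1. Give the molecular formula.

Atom tally by fragment:
  pyrimidine ring core → C:4 H:4 N:2
  (− 1 ring H displaced by substituents)
  + CONH2 → C:1 H:2 O:1 N:1
Element totals:
  C: 5
  H: 5
  N: 3
  O: 1

C5H5N3O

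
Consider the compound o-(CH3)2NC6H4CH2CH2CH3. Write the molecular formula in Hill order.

Atom tally by fragment:
  benzene ring core → C:6 H:6
  (− 2 ring H displaced by substituents)
  + N(CH3)2 → N:1 C:2 H:6
  + CH2CH2CH3 → C:3 H:7
Element totals:
  C: 11
  H: 17
  N: 1

C11H17N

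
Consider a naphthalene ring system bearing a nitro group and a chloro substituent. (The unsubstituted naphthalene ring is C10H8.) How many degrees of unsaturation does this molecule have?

8

Atom tally by fragment:
  naphthalene ring system core → C:10 H:8
  (− 2 ring H displaced by substituents)
  + NO2 → N:1 O:2
  + Cl → Cl:1
Element totals:
  C: 10
  H: 6
  Cl: 1
  N: 1
  O: 2
Molecular formula: C10H6ClNO2.
DoU = (2C + 2 + N − H − X) / 2 = (2·10 + 2 + 1 − 6 − 1) / 2 = 8.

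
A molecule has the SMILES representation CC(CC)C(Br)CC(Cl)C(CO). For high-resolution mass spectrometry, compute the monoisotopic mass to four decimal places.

256.0230

Atom tally by fragment:
  CH3 → C:1 H:3
  CH(C2H5) → C:3 H:6
  CH(Br) → C:1 H:1 Br:1
  CH2 → C:1 H:2
  CH(Cl) → C:1 H:1 Cl:1
  CH2CH2OH → C:2 H:5 O:1
Element totals:
  C: 9
  H: 18
  Br: 1
  Cl: 1
  O: 1
Molecular formula: C9H18BrClO.
  M = 9(12.0) + 18(1.007825) + 78.918338 + 34.968853 + 15.994915
    = 108.000000 + 18.140850 + 78.918338 + 34.968853 + 15.994915 = 256.022956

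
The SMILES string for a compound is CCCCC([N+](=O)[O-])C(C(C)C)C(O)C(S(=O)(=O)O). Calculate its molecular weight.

Atom tally by fragment:
  CH3 → C:1 H:3
  CH2 → C:1 H:2
  CH2 → C:1 H:2
  CH2 → C:1 H:2
  CH(NO2) → C:1 H:1 N:1 O:2
  CH(CH(CH3)2) → C:4 H:8
  CH(OH) → C:1 H:2 O:1
  CH2SO3H → C:1 H:3 S:1 O:3
Element totals:
  C: 11
  H: 23
  N: 1
  O: 6
  S: 1
Molecular formula: C11H23NO6S.
  M = 11(12.011) + 23(1.008) + 14.007 + 6(15.999) + 32.06
    = 132.121 + 23.184 + 14.007 + 95.994 + 32.060 = 297.366

297.37 g/mol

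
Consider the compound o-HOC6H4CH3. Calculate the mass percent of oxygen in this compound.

Atom tally by fragment:
  benzene ring core → C:6 H:6
  (− 2 ring H displaced by substituents)
  + OH → O:1 H:1
  + CH3 → C:1 H:3
Element totals:
  C: 7
  H: 8
  O: 1
Molecular formula: C7H8O.
Molar mass = 108.140 g/mol.
Mass from O: 1 × 15.999 = 15.999 g/mol.
%O = 15.999 / 108.140 × 100 = 14.79%.

14.79%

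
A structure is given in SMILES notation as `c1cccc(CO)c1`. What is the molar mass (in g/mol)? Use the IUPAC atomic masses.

Atom tally by fragment:
  benzene ring core → C:6 H:6
  (− 1 ring H displaced by substituents)
  + CH2OH → C:1 H:3 O:1
Element totals:
  C: 7
  H: 8
  O: 1
Molecular formula: C7H8O.
  M = 7(12.011) + 8(1.008) + 15.999
    = 84.077 + 8.064 + 15.999 = 108.140

108.14 g/mol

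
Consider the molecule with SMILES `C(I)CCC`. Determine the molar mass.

Atom tally by fragment:
  ICH2 → C:1 H:2 I:1
  CH2 → C:1 H:2
  CH2 → C:1 H:2
  CH3 → C:1 H:3
Element totals:
  C: 4
  H: 9
  I: 1
Molecular formula: C4H9I.
  M = 4(12.011) + 9(1.008) + 126.904
    = 48.044 + 9.072 + 126.904 = 184.020

184.02 g/mol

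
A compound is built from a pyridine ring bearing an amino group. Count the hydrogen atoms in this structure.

Atom tally by fragment:
  pyridine ring core → C:5 H:5 N:1
  (− 1 ring H displaced by substituents)
  + NH2 → N:1 H:2
Element totals:
  C: 5
  H: 6
  N: 2

6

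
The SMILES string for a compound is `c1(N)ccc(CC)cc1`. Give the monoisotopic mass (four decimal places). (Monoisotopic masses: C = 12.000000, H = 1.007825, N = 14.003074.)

121.0891

Atom tally by fragment:
  benzene ring core → C:6 H:6
  (− 2 ring H displaced by substituents)
  + NH2 → N:1 H:2
  + C2H5 → C:2 H:5
Element totals:
  C: 8
  H: 11
  N: 1
Molecular formula: C8H11N.
  M = 8(12.0) + 11(1.007825) + 14.003074
    = 96.000000 + 11.086075 + 14.003074 = 121.089149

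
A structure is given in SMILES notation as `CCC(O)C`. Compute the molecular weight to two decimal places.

74.12 g/mol

Atom tally by fragment:
  CH3 → C:1 H:3
  CH2 → C:1 H:2
  CH(OH) → C:1 H:2 O:1
  CH3 → C:1 H:3
Element totals:
  C: 4
  H: 10
  O: 1
Molecular formula: C4H10O.
  M = 4(12.011) + 10(1.008) + 15.999
    = 48.044 + 10.080 + 15.999 = 74.123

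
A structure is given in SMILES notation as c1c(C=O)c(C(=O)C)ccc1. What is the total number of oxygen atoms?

Atom tally by fragment:
  benzene ring core → C:6 H:6
  (− 2 ring H displaced by substituents)
  + CHO → C:1 H:1 O:1
  + COCH3 → C:2 H:3 O:1
Element totals:
  C: 9
  H: 8
  O: 2

2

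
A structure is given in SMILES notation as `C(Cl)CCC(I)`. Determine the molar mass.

Atom tally by fragment:
  ClCH2 → C:1 H:2 Cl:1
  CH2 → C:1 H:2
  CH2 → C:1 H:2
  CH2I → C:1 H:2 I:1
Element totals:
  C: 4
  H: 8
  Cl: 1
  I: 1
Molecular formula: C4H8ClI.
  M = 4(12.011) + 8(1.008) + 35.45 + 126.904
    = 48.044 + 8.064 + 35.450 + 126.904 = 218.462

218.46 g/mol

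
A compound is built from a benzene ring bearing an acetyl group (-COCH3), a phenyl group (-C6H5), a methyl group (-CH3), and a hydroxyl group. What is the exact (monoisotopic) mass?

Atom tally by fragment:
  benzene ring core → C:6 H:6
  (− 4 ring H displaced by substituents)
  + COCH3 → C:2 H:3 O:1
  + C6H5 → C:6 H:5
  + CH3 → C:1 H:3
  + OH → O:1 H:1
Element totals:
  C: 15
  H: 14
  O: 2
Molecular formula: C15H14O2.
  M = 15(12.0) + 14(1.007825) + 2(15.994915)
    = 180.000000 + 14.109550 + 31.989830 = 226.099380

226.0994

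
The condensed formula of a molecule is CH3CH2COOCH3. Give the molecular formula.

C4H8O2

Element totals:
  C: 4
  H: 8
  O: 2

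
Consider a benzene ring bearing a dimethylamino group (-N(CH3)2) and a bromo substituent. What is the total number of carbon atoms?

Atom tally by fragment:
  benzene ring core → C:6 H:6
  (− 2 ring H displaced by substituents)
  + N(CH3)2 → N:1 C:2 H:6
  + Br → Br:1
Element totals:
  C: 8
  H: 10
  Br: 1
  N: 1

8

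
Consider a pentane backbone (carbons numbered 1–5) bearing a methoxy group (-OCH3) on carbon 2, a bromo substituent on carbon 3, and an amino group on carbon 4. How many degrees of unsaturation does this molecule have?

0

Atom tally by fragment:
  CH3 → C:1 H:3
  CH(OCH3) → C:2 H:4 O:1
  CH(Br) → C:1 H:1 Br:1
  CH(NH2) → C:1 H:3 N:1
  CH3 → C:1 H:3
Element totals:
  C: 6
  H: 14
  Br: 1
  N: 1
  O: 1
Molecular formula: C6H14BrNO.
DoU = (2C + 2 + N − H − X) / 2 = (2·6 + 2 + 1 − 14 − 1) / 2 = 0.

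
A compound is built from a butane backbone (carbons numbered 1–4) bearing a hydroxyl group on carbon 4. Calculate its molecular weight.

Atom tally by fragment:
  CH3 → C:1 H:3
  CH2 → C:1 H:2
  CH2 → C:1 H:2
  CH2OH → C:1 H:3 O:1
Element totals:
  C: 4
  H: 10
  O: 1
Molecular formula: C4H10O.
  M = 4(12.011) + 10(1.008) + 15.999
    = 48.044 + 10.080 + 15.999 = 74.123

74.12 g/mol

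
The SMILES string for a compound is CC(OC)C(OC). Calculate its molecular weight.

Atom tally by fragment:
  CH3 → C:1 H:3
  CH(OCH3) → C:2 H:4 O:1
  CH2OCH3 → C:2 H:5 O:1
Element totals:
  C: 5
  H: 12
  O: 2
Molecular formula: C5H12O2.
  M = 5(12.011) + 12(1.008) + 2(15.999)
    = 60.055 + 12.096 + 31.998 = 104.149

104.15 g/mol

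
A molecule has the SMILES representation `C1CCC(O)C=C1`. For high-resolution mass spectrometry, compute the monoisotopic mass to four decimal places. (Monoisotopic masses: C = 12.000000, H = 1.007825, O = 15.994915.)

98.0732

Atom tally by fragment:
  cyclohexene ring core → C:6 H:10
  (− 1 ring H displaced by substituents)
  + OH → O:1 H:1
Element totals:
  C: 6
  H: 10
  O: 1
Molecular formula: C6H10O.
  M = 6(12.0) + 10(1.007825) + 15.994915
    = 72.000000 + 10.078250 + 15.994915 = 98.073165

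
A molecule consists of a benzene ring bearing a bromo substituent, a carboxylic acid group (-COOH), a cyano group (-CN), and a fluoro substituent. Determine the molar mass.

244.02 g/mol

Atom tally by fragment:
  benzene ring core → C:6 H:6
  (− 4 ring H displaced by substituents)
  + Br → Br:1
  + COOH → C:1 H:1 O:2
  + CN → C:1 N:1
  + F → F:1
Element totals:
  C: 8
  H: 3
  Br: 1
  F: 1
  N: 1
  O: 2
Molecular formula: C8H3BrFNO2.
  M = 8(12.011) + 3(1.008) + 79.904 + 18.998 + 14.007 + 2(15.999)
    = 96.088 + 3.024 + 79.904 + 18.998 + 14.007 + 31.998 = 244.019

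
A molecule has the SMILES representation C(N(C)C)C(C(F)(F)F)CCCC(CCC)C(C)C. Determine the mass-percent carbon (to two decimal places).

Atom tally by fragment:
  (CH3)2NCH2 → C:3 H:8 N:1
  CH(CF3) → C:2 H:1 F:3
  CH2 → C:1 H:2
  CH2 → C:1 H:2
  CH2 → C:1 H:2
  CH(CH2CH2CH3) → C:4 H:8
  CH(CH3) → C:2 H:4
  CH3 → C:1 H:3
Element totals:
  C: 15
  H: 30
  F: 3
  N: 1
Molecular formula: C15H30F3N.
Molar mass = 281.406 g/mol.
Mass from C: 15 × 12.011 = 180.165 g/mol.
%C = 180.165 / 281.406 × 100 = 64.02%.

64.02%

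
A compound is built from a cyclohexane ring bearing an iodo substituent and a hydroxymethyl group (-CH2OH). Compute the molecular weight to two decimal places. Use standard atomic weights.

240.08 g/mol

Atom tally by fragment:
  cyclohexane ring core → C:6 H:12
  (− 2 ring H displaced by substituents)
  + I → I:1
  + CH2OH → C:1 H:3 O:1
Element totals:
  C: 7
  H: 13
  I: 1
  O: 1
Molecular formula: C7H13IO.
  M = 7(12.011) + 13(1.008) + 126.904 + 15.999
    = 84.077 + 13.104 + 126.904 + 15.999 = 240.084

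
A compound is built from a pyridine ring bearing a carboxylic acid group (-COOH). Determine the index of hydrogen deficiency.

Atom tally by fragment:
  pyridine ring core → C:5 H:5 N:1
  (− 1 ring H displaced by substituents)
  + COOH → C:1 H:1 O:2
Element totals:
  C: 6
  H: 5
  N: 1
  O: 2
Molecular formula: C6H5NO2.
DoU = (2C + 2 + N − H − X) / 2 = (2·6 + 2 + 1 − 5 − 0) / 2 = 5.

5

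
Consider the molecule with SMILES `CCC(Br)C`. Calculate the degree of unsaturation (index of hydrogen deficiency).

0

Atom tally by fragment:
  CH3 → C:1 H:3
  CH2 → C:1 H:2
  CH(Br) → C:1 H:1 Br:1
  CH3 → C:1 H:3
Element totals:
  C: 4
  H: 9
  Br: 1
Molecular formula: C4H9Br.
DoU = (2C + 2 + N − H − X) / 2 = (2·4 + 2 + 0 − 9 − 1) / 2 = 0.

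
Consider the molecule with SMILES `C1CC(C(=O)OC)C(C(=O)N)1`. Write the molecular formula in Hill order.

Atom tally by fragment:
  cyclobutane ring core → C:4 H:8
  (− 2 ring H displaced by substituents)
  + COOCH3 → C:2 H:3 O:2
  + CONH2 → C:1 H:2 O:1 N:1
Element totals:
  C: 7
  H: 11
  N: 1
  O: 3

C7H11NO3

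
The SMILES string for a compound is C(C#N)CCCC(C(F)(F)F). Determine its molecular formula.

Atom tally by fragment:
  NCCH2 → C:2 H:2 N:1
  CH2 → C:1 H:2
  CH2 → C:1 H:2
  CH2 → C:1 H:2
  CH2CF3 → C:2 H:2 F:3
Element totals:
  C: 7
  H: 10
  F: 3
  N: 1

C7H10F3N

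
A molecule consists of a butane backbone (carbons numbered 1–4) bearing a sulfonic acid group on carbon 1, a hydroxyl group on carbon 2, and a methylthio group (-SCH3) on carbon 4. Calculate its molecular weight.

Atom tally by fragment:
  HO3SCH2 → C:1 H:3 S:1 O:3
  CH(OH) → C:1 H:2 O:1
  CH2 → C:1 H:2
  CH2SCH3 → C:2 H:5 S:1
Element totals:
  C: 5
  H: 12
  O: 4
  S: 2
Molecular formula: C5H12O4S2.
  M = 5(12.011) + 12(1.008) + 4(15.999) + 2(32.06)
    = 60.055 + 12.096 + 63.996 + 64.120 = 200.267

200.27 g/mol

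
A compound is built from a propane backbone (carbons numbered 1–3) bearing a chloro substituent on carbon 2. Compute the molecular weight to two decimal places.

78.54 g/mol

Atom tally by fragment:
  CH3 → C:1 H:3
  CH(Cl) → C:1 H:1 Cl:1
  CH3 → C:1 H:3
Element totals:
  C: 3
  H: 7
  Cl: 1
Molecular formula: C3H7Cl.
  M = 3(12.011) + 7(1.008) + 35.45
    = 36.033 + 7.056 + 35.450 = 78.539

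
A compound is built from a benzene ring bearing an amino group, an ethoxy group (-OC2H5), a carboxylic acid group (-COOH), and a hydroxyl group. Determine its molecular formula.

Atom tally by fragment:
  benzene ring core → C:6 H:6
  (− 4 ring H displaced by substituents)
  + NH2 → N:1 H:2
  + OC2H5 → C:2 H:5 O:1
  + COOH → C:1 H:1 O:2
  + OH → O:1 H:1
Element totals:
  C: 9
  H: 11
  N: 1
  O: 4

C9H11NO4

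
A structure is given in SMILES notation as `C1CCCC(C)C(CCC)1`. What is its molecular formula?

C10H20

Atom tally by fragment:
  cyclohexane ring core → C:6 H:12
  (− 2 ring H displaced by substituents)
  + CH3 → C:1 H:3
  + CH2CH2CH3 → C:3 H:7
Element totals:
  C: 10
  H: 20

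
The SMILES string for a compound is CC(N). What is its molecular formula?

Atom tally by fragment:
  CH3 → C:1 H:3
  CH2NH2 → C:1 H:4 N:1
Element totals:
  C: 2
  H: 7
  N: 1

C2H7N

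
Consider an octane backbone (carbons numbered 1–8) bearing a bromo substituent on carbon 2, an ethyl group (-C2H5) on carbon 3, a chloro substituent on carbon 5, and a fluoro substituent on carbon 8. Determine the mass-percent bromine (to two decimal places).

29.20%

Atom tally by fragment:
  CH3 → C:1 H:3
  CH(Br) → C:1 H:1 Br:1
  CH(C2H5) → C:3 H:6
  CH2 → C:1 H:2
  CH(Cl) → C:1 H:1 Cl:1
  CH2 → C:1 H:2
  CH2 → C:1 H:2
  CH2F → C:1 H:2 F:1
Element totals:
  C: 10
  H: 19
  Br: 1
  Cl: 1
  F: 1
Molecular formula: C10H19BrClF.
Molar mass = 273.614 g/mol.
Mass from Br: 1 × 79.904 = 79.904 g/mol.
%Br = 79.904 / 273.614 × 100 = 29.20%.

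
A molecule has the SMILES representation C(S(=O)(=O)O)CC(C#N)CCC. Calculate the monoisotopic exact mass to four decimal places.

191.0616

Atom tally by fragment:
  HO3SCH2 → C:1 H:3 S:1 O:3
  CH2 → C:1 H:2
  CH(CN) → C:2 H:1 N:1
  CH2 → C:1 H:2
  CH2 → C:1 H:2
  CH3 → C:1 H:3
Element totals:
  C: 7
  H: 13
  N: 1
  O: 3
  S: 1
Molecular formula: C7H13NO3S.
  M = 7(12.0) + 13(1.007825) + 14.003074 + 3(15.994915) + 31.972071
    = 84.000000 + 13.101725 + 14.003074 + 47.984745 + 31.972071 = 191.061615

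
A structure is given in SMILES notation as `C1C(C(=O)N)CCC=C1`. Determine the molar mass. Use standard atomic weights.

125.17 g/mol

Atom tally by fragment:
  cyclohexene ring core → C:6 H:10
  (− 1 ring H displaced by substituents)
  + CONH2 → C:1 H:2 O:1 N:1
Element totals:
  C: 7
  H: 11
  N: 1
  O: 1
Molecular formula: C7H11NO.
  M = 7(12.011) + 11(1.008) + 14.007 + 15.999
    = 84.077 + 11.088 + 14.007 + 15.999 = 125.171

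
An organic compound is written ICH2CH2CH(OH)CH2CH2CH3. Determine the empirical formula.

Atom tally by fragment:
  ICH2 → C:1 H:2 I:1
  CH2 → C:1 H:2
  CH(OH) → C:1 H:2 O:1
  CH2 → C:1 H:2
  CH2 → C:1 H:2
  CH3 → C:1 H:3
Element totals:
  C: 6
  H: 13
  I: 1
  O: 1
Molecular formula: C6H13IO.
gcd of subscripts (6, 13, 1, 1) = 1, so the empirical formula equals the molecular formula.

C6H13IO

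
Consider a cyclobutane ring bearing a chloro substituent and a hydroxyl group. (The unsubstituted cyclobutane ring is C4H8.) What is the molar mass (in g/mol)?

106.55 g/mol

Atom tally by fragment:
  cyclobutane ring core → C:4 H:8
  (− 2 ring H displaced by substituents)
  + Cl → Cl:1
  + OH → O:1 H:1
Element totals:
  C: 4
  H: 7
  Cl: 1
  O: 1
Molecular formula: C4H7ClO.
  M = 4(12.011) + 7(1.008) + 35.45 + 15.999
    = 48.044 + 7.056 + 35.450 + 15.999 = 106.549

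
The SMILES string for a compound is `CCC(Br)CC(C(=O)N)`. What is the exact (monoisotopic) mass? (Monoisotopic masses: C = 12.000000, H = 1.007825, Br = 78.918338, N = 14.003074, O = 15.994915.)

193.0102

Atom tally by fragment:
  CH3 → C:1 H:3
  CH2 → C:1 H:2
  CH(Br) → C:1 H:1 Br:1
  CH2 → C:1 H:2
  CH2CONH2 → C:2 H:4 O:1 N:1
Element totals:
  C: 6
  H: 12
  Br: 1
  N: 1
  O: 1
Molecular formula: C6H12BrNO.
  M = 6(12.0) + 12(1.007825) + 78.918338 + 14.003074 + 15.994915
    = 72.000000 + 12.093900 + 78.918338 + 14.003074 + 15.994915 = 193.010227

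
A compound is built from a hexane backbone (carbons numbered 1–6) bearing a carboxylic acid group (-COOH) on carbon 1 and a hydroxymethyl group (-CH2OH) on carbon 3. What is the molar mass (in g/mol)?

160.21 g/mol

Atom tally by fragment:
  HOOCCH2 → C:2 H:3 O:2
  CH2 → C:1 H:2
  CH(CH2OH) → C:2 H:4 O:1
  CH2 → C:1 H:2
  CH2 → C:1 H:2
  CH3 → C:1 H:3
Element totals:
  C: 8
  H: 16
  O: 3
Molecular formula: C8H16O3.
  M = 8(12.011) + 16(1.008) + 3(15.999)
    = 96.088 + 16.128 + 47.997 = 160.213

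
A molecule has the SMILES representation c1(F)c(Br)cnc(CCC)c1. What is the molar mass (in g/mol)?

218.07 g/mol

Atom tally by fragment:
  pyridine ring core → C:5 H:5 N:1
  (− 3 ring H displaced by substituents)
  + F → F:1
  + Br → Br:1
  + CH2CH2CH3 → C:3 H:7
Element totals:
  C: 8
  H: 9
  Br: 1
  F: 1
  N: 1
Molecular formula: C8H9BrFN.
  M = 8(12.011) + 9(1.008) + 79.904 + 18.998 + 14.007
    = 96.088 + 9.072 + 79.904 + 18.998 + 14.007 = 218.069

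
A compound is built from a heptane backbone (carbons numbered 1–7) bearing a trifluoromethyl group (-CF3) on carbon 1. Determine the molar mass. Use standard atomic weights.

168.20 g/mol

Atom tally by fragment:
  F3CCH2 → C:2 H:2 F:3
  CH2 → C:1 H:2
  CH2 → C:1 H:2
  CH2 → C:1 H:2
  CH2 → C:1 H:2
  CH2 → C:1 H:2
  CH3 → C:1 H:3
Element totals:
  C: 8
  H: 15
  F: 3
Molecular formula: C8H15F3.
  M = 8(12.011) + 15(1.008) + 3(18.998)
    = 96.088 + 15.120 + 56.994 = 168.202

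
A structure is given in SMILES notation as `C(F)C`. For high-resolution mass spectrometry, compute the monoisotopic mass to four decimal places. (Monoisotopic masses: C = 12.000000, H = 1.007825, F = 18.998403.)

48.0375

Atom tally by fragment:
  FCH2 → C:1 H:2 F:1
  CH3 → C:1 H:3
Element totals:
  C: 2
  H: 5
  F: 1
Molecular formula: C2H5F.
  M = 2(12.0) + 5(1.007825) + 18.998403
    = 24.000000 + 5.039125 + 18.998403 = 48.037528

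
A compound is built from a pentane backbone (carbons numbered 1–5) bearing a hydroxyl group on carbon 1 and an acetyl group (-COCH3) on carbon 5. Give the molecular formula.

Atom tally by fragment:
  HOCH2 → C:1 H:3 O:1
  CH2 → C:1 H:2
  CH2 → C:1 H:2
  CH2 → C:1 H:2
  CH2COCH3 → C:3 H:5 O:1
Element totals:
  C: 7
  H: 14
  O: 2

C7H14O2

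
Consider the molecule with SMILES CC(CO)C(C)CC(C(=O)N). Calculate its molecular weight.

Atom tally by fragment:
  CH3 → C:1 H:3
  CH(CH2OH) → C:2 H:4 O:1
  CH(CH3) → C:2 H:4
  CH2 → C:1 H:2
  CH2CONH2 → C:2 H:4 O:1 N:1
Element totals:
  C: 8
  H: 17
  N: 1
  O: 2
Molecular formula: C8H17NO2.
  M = 8(12.011) + 17(1.008) + 14.007 + 2(15.999)
    = 96.088 + 17.136 + 14.007 + 31.998 = 159.229

159.23 g/mol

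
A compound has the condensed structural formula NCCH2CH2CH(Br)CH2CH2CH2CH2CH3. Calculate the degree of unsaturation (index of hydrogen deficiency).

Atom tally by fragment:
  NCCH2 → C:2 H:2 N:1
  CH2 → C:1 H:2
  CH(Br) → C:1 H:1 Br:1
  CH2 → C:1 H:2
  CH2 → C:1 H:2
  CH2 → C:1 H:2
  CH2 → C:1 H:2
  CH3 → C:1 H:3
Element totals:
  C: 9
  H: 16
  Br: 1
  N: 1
Molecular formula: C9H16BrN.
DoU = (2C + 2 + N − H − X) / 2 = (2·9 + 2 + 1 − 16 − 1) / 2 = 2.

2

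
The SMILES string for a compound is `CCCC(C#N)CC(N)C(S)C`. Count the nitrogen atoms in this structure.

2

Atom tally by fragment:
  CH3 → C:1 H:3
  CH2 → C:1 H:2
  CH2 → C:1 H:2
  CH(CN) → C:2 H:1 N:1
  CH2 → C:1 H:2
  CH(NH2) → C:1 H:3 N:1
  CH(SH) → C:1 H:2 S:1
  CH3 → C:1 H:3
Element totals:
  C: 9
  H: 18
  N: 2
  S: 1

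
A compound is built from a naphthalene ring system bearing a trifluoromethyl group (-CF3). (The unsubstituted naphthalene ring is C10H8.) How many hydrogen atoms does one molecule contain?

Atom tally by fragment:
  naphthalene ring system core → C:10 H:8
  (− 1 ring H displaced by substituents)
  + CF3 → C:1 F:3
Element totals:
  C: 11
  H: 7
  F: 3

7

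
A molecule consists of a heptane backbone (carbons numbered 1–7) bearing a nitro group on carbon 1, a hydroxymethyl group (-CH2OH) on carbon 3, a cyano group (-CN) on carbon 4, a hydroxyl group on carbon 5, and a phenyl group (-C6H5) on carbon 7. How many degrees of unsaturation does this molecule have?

7

Atom tally by fragment:
  O2NCH2 → C:1 H:2 N:1 O:2
  CH2 → C:1 H:2
  CH(CH2OH) → C:2 H:4 O:1
  CH(CN) → C:2 H:1 N:1
  CH(OH) → C:1 H:2 O:1
  CH2 → C:1 H:2
  CH2C6H5 → C:7 H:7
Element totals:
  C: 15
  H: 20
  N: 2
  O: 4
Molecular formula: C15H20N2O4.
DoU = (2C + 2 + N − H − X) / 2 = (2·15 + 2 + 2 − 20 − 0) / 2 = 7.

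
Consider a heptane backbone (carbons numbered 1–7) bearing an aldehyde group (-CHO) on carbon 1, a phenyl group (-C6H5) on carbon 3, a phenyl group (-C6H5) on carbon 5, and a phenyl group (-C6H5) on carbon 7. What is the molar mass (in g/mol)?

356.51 g/mol

Atom tally by fragment:
  OHCCH2 → C:2 H:3 O:1
  CH2 → C:1 H:2
  CH(C6H5) → C:7 H:6
  CH2 → C:1 H:2
  CH(C6H5) → C:7 H:6
  CH2 → C:1 H:2
  CH2C6H5 → C:7 H:7
Element totals:
  C: 26
  H: 28
  O: 1
Molecular formula: C26H28O.
  M = 26(12.011) + 28(1.008) + 15.999
    = 312.286 + 28.224 + 15.999 = 356.509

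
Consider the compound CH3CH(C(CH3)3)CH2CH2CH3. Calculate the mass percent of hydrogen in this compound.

Element totals:
  C: 9
  H: 20
Molecular formula: C9H20.
Molar mass = 128.259 g/mol.
Mass from H: 20 × 1.008 = 20.160 g/mol.
%H = 20.160 / 128.259 × 100 = 15.72%.

15.72%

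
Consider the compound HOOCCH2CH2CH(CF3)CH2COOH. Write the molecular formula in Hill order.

Atom tally by fragment:
  HOOCCH2 → C:2 H:3 O:2
  CH2 → C:1 H:2
  CH(CF3) → C:2 H:1 F:3
  CH2COOH → C:2 H:3 O:2
Element totals:
  C: 7
  H: 9
  F: 3
  O: 4

C7H9F3O4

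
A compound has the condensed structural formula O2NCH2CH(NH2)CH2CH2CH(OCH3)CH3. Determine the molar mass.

176.22 g/mol

Atom tally by fragment:
  O2NCH2 → C:1 H:2 N:1 O:2
  CH(NH2) → C:1 H:3 N:1
  CH2 → C:1 H:2
  CH2 → C:1 H:2
  CH(OCH3) → C:2 H:4 O:1
  CH3 → C:1 H:3
Element totals:
  C: 7
  H: 16
  N: 2
  O: 3
Molecular formula: C7H16N2O3.
  M = 7(12.011) + 16(1.008) + 2(14.007) + 3(15.999)
    = 84.077 + 16.128 + 28.014 + 47.997 = 176.216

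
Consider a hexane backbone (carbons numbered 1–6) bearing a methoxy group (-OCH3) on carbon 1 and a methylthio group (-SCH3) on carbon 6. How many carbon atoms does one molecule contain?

Atom tally by fragment:
  CH3OCH2 → C:2 H:5 O:1
  CH2 → C:1 H:2
  CH2 → C:1 H:2
  CH2 → C:1 H:2
  CH2 → C:1 H:2
  CH2SCH3 → C:2 H:5 S:1
Element totals:
  C: 8
  H: 18
  O: 1
  S: 1

8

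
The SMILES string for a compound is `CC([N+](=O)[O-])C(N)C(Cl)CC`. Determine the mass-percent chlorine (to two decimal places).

Atom tally by fragment:
  CH3 → C:1 H:3
  CH(NO2) → C:1 H:1 N:1 O:2
  CH(NH2) → C:1 H:3 N:1
  CH(Cl) → C:1 H:1 Cl:1
  CH2 → C:1 H:2
  CH3 → C:1 H:3
Element totals:
  C: 6
  H: 13
  Cl: 1
  N: 2
  O: 2
Molecular formula: C6H13ClN2O2.
Molar mass = 180.632 g/mol.
Mass from Cl: 1 × 35.45 = 35.450 g/mol.
%Cl = 35.450 / 180.632 × 100 = 19.63%.

19.63%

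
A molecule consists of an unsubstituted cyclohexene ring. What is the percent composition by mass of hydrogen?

12.27%

Atom tally by fragment:
  cyclohexene ring core → C:6 H:10
Element totals:
  C: 6
  H: 10
Molecular formula: C6H10.
Molar mass = 82.146 g/mol.
Mass from H: 10 × 1.008 = 10.080 g/mol.
%H = 10.080 / 82.146 × 100 = 12.27%.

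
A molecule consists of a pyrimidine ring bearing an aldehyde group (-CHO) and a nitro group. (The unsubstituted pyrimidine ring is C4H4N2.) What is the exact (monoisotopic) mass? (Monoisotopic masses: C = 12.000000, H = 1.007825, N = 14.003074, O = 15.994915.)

153.0174

Atom tally by fragment:
  pyrimidine ring core → C:4 H:4 N:2
  (− 2 ring H displaced by substituents)
  + CHO → C:1 H:1 O:1
  + NO2 → N:1 O:2
Element totals:
  C: 5
  H: 3
  N: 3
  O: 3
Molecular formula: C5H3N3O3.
  M = 5(12.0) + 3(1.007825) + 3(14.003074) + 3(15.994915)
    = 60.000000 + 3.023475 + 42.009222 + 47.984745 = 153.017442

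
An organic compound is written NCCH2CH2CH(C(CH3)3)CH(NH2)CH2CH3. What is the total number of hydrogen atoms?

Element totals:
  C: 11
  H: 22
  N: 2

22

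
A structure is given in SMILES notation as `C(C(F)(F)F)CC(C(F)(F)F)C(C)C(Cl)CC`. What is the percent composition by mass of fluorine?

40.04%

Atom tally by fragment:
  F3CCH2 → C:2 H:2 F:3
  CH2 → C:1 H:2
  CH(CF3) → C:2 H:1 F:3
  CH(CH3) → C:2 H:4
  CH(Cl) → C:1 H:1 Cl:1
  CH2 → C:1 H:2
  CH3 → C:1 H:3
Element totals:
  C: 10
  H: 15
  Cl: 1
  F: 6
Molecular formula: C10H15ClF6.
Molar mass = 284.668 g/mol.
Mass from F: 6 × 18.998 = 113.988 g/mol.
%F = 113.988 / 284.668 × 100 = 40.04%.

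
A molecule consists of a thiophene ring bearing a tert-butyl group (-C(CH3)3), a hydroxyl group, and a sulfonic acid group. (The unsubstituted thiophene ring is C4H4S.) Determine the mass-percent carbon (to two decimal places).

40.66%

Atom tally by fragment:
  thiophene ring core → C:4 H:4 S:1
  (− 3 ring H displaced by substituents)
  + C(CH3)3 → C:4 H:9
  + OH → O:1 H:1
  + SO3H → S:1 O:3 H:1
Element totals:
  C: 8
  H: 12
  O: 4
  S: 2
Molecular formula: C8H12O4S2.
Molar mass = 236.300 g/mol.
Mass from C: 8 × 12.011 = 96.088 g/mol.
%C = 96.088 / 236.300 × 100 = 40.66%.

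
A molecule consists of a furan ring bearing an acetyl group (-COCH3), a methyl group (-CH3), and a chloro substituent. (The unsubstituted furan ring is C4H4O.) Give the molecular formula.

C7H7ClO2

Atom tally by fragment:
  furan ring core → C:4 H:4 O:1
  (− 3 ring H displaced by substituents)
  + COCH3 → C:2 H:3 O:1
  + CH3 → C:1 H:3
  + Cl → Cl:1
Element totals:
  C: 7
  H: 7
  Cl: 1
  O: 2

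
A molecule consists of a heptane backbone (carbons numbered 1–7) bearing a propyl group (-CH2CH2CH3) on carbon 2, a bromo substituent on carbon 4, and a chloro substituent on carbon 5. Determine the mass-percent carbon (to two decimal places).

Atom tally by fragment:
  CH3 → C:1 H:3
  CH(CH2CH2CH3) → C:4 H:8
  CH2 → C:1 H:2
  CH(Br) → C:1 H:1 Br:1
  CH(Cl) → C:1 H:1 Cl:1
  CH2 → C:1 H:2
  CH3 → C:1 H:3
Element totals:
  C: 10
  H: 20
  Br: 1
  Cl: 1
Molecular formula: C10H20BrCl.
Molar mass = 255.624 g/mol.
Mass from C: 10 × 12.011 = 120.110 g/mol.
%C = 120.110 / 255.624 × 100 = 46.99%.

46.99%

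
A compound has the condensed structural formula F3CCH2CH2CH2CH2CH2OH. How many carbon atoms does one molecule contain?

Atom tally by fragment:
  F3CCH2 → C:2 H:2 F:3
  CH2 → C:1 H:2
  CH2 → C:1 H:2
  CH2 → C:1 H:2
  CH2OH → C:1 H:3 O:1
Element totals:
  C: 6
  H: 11
  F: 3
  O: 1

6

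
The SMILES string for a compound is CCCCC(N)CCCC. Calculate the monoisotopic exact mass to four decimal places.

143.1674

Atom tally by fragment:
  CH3 → C:1 H:3
  CH2 → C:1 H:2
  CH2 → C:1 H:2
  CH2 → C:1 H:2
  CH(NH2) → C:1 H:3 N:1
  CH2 → C:1 H:2
  CH2 → C:1 H:2
  CH2 → C:1 H:2
  CH3 → C:1 H:3
Element totals:
  C: 9
  H: 21
  N: 1
Molecular formula: C9H21N.
  M = 9(12.0) + 21(1.007825) + 14.003074
    = 108.000000 + 21.164325 + 14.003074 = 143.167399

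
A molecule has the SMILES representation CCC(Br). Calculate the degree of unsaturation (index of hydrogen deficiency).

0

Atom tally by fragment:
  CH3 → C:1 H:3
  CH2 → C:1 H:2
  CH2Br → C:1 H:2 Br:1
Element totals:
  C: 3
  H: 7
  Br: 1
Molecular formula: C3H7Br.
DoU = (2C + 2 + N − H − X) / 2 = (2·3 + 2 + 0 − 7 − 1) / 2 = 0.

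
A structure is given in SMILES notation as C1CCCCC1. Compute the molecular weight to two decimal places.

84.16 g/mol

Atom tally by fragment:
  cyclohexane ring core → C:6 H:12
Element totals:
  C: 6
  H: 12
Molecular formula: C6H12.
  M = 6(12.011) + 12(1.008)
    = 72.066 + 12.096 = 84.162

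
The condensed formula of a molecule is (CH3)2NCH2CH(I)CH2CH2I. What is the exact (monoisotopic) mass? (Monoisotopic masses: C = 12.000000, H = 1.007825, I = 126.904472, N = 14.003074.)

352.9137

Element totals:
  C: 6
  H: 13
  I: 2
  N: 1
Molecular formula: C6H13I2N.
  M = 6(12.0) + 13(1.007825) + 2(126.904472) + 14.003074
    = 72.000000 + 13.101725 + 253.808944 + 14.003074 = 352.913743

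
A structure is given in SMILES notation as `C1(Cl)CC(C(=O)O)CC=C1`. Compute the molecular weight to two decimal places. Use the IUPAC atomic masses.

Atom tally by fragment:
  cyclohexene ring core → C:6 H:10
  (− 2 ring H displaced by substituents)
  + Cl → Cl:1
  + COOH → C:1 H:1 O:2
Element totals:
  C: 7
  H: 9
  Cl: 1
  O: 2
Molecular formula: C7H9ClO2.
  M = 7(12.011) + 9(1.008) + 35.45 + 2(15.999)
    = 84.077 + 9.072 + 35.450 + 31.998 = 160.597

160.60 g/mol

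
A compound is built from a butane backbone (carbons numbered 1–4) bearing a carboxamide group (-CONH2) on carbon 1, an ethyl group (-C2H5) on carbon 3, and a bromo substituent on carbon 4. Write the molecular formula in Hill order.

C7H14BrNO

Atom tally by fragment:
  H2NOCCH2 → C:2 H:4 O:1 N:1
  CH2 → C:1 H:2
  CH(C2H5) → C:3 H:6
  CH2Br → C:1 H:2 Br:1
Element totals:
  C: 7
  H: 14
  Br: 1
  N: 1
  O: 1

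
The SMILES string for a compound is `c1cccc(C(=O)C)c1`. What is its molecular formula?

Atom tally by fragment:
  benzene ring core → C:6 H:6
  (− 1 ring H displaced by substituents)
  + COCH3 → C:2 H:3 O:1
Element totals:
  C: 8
  H: 8
  O: 1

C8H8O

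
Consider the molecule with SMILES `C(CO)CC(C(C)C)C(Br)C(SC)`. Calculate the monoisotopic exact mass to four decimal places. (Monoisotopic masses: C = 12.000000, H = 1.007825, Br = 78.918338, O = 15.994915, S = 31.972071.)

268.0496

Atom tally by fragment:
  HOCH2CH2 → C:2 H:5 O:1
  CH2 → C:1 H:2
  CH(CH(CH3)2) → C:4 H:8
  CH(Br) → C:1 H:1 Br:1
  CH2SCH3 → C:2 H:5 S:1
Element totals:
  C: 10
  H: 21
  Br: 1
  O: 1
  S: 1
Molecular formula: C10H21BrOS.
  M = 10(12.0) + 21(1.007825) + 78.918338 + 15.994915 + 31.972071
    = 120.000000 + 21.164325 + 78.918338 + 15.994915 + 31.972071 = 268.049649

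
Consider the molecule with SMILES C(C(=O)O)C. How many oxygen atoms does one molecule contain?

Atom tally by fragment:
  HOOCCH2 → C:2 H:3 O:2
  CH3 → C:1 H:3
Element totals:
  C: 3
  H: 6
  O: 2

2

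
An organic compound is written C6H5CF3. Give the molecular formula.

Atom tally by fragment:
  benzene ring core → C:6 H:6
  (− 1 ring H displaced by substituents)
  + CF3 → C:1 F:3
Element totals:
  C: 7
  H: 5
  F: 3

C7H5F3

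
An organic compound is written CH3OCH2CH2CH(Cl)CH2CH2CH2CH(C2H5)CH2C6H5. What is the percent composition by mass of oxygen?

Atom tally by fragment:
  CH3OCH2 → C:2 H:5 O:1
  CH2 → C:1 H:2
  CH(Cl) → C:1 H:1 Cl:1
  CH2 → C:1 H:2
  CH2 → C:1 H:2
  CH2 → C:1 H:2
  CH(C2H5) → C:3 H:6
  CH2C6H5 → C:7 H:7
Element totals:
  C: 17
  H: 27
  Cl: 1
  O: 1
Molecular formula: C17H27ClO.
Molar mass = 282.852 g/mol.
Mass from O: 1 × 15.999 = 15.999 g/mol.
%O = 15.999 / 282.852 × 100 = 5.66%.

5.66%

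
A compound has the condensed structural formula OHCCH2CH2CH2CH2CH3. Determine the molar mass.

Atom tally by fragment:
  OHCCH2 → C:2 H:3 O:1
  CH2 → C:1 H:2
  CH2 → C:1 H:2
  CH2 → C:1 H:2
  CH3 → C:1 H:3
Element totals:
  C: 6
  H: 12
  O: 1
Molecular formula: C6H12O.
  M = 6(12.011) + 12(1.008) + 15.999
    = 72.066 + 12.096 + 15.999 = 100.161

100.16 g/mol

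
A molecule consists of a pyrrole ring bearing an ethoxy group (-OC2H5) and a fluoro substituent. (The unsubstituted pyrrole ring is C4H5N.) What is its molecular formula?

C6H8FNO

Atom tally by fragment:
  pyrrole ring core → C:4 H:5 N:1
  (− 2 ring H displaced by substituents)
  + OC2H5 → C:2 H:5 O:1
  + F → F:1
Element totals:
  C: 6
  H: 8
  F: 1
  N: 1
  O: 1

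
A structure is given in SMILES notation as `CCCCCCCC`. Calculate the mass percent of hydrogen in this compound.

15.88%

Atom tally by fragment:
  CH3 → C:1 H:3
  CH2 → C:1 H:2
  CH2 → C:1 H:2
  CH2 → C:1 H:2
  CH2 → C:1 H:2
  CH2 → C:1 H:2
  CH2 → C:1 H:2
  CH3 → C:1 H:3
Element totals:
  C: 8
  H: 18
Molecular formula: C8H18.
Molar mass = 114.232 g/mol.
Mass from H: 18 × 1.008 = 18.144 g/mol.
%H = 18.144 / 114.232 × 100 = 15.88%.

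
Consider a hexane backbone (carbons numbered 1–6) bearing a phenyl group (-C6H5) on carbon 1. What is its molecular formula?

C12H18

Atom tally by fragment:
  C6H5CH2 → C:7 H:7
  CH2 → C:1 H:2
  CH2 → C:1 H:2
  CH2 → C:1 H:2
  CH2 → C:1 H:2
  CH3 → C:1 H:3
Element totals:
  C: 12
  H: 18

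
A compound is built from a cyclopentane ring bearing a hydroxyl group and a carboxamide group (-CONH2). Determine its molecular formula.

Atom tally by fragment:
  cyclopentane ring core → C:5 H:10
  (− 2 ring H displaced by substituents)
  + OH → O:1 H:1
  + CONH2 → C:1 H:2 O:1 N:1
Element totals:
  C: 6
  H: 11
  N: 1
  O: 2

C6H11NO2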